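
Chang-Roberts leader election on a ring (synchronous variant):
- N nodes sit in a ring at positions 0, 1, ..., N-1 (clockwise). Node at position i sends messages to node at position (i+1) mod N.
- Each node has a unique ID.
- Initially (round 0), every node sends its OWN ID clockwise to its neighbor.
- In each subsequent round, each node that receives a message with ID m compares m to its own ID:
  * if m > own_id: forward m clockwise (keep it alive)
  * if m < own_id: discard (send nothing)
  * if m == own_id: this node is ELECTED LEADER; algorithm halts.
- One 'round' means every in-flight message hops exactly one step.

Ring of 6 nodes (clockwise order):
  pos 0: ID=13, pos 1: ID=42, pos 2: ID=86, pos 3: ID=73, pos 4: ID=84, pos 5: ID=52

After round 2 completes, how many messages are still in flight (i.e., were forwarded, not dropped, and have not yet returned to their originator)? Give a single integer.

Round 1: pos1(id42) recv 13: drop; pos2(id86) recv 42: drop; pos3(id73) recv 86: fwd; pos4(id84) recv 73: drop; pos5(id52) recv 84: fwd; pos0(id13) recv 52: fwd
Round 2: pos4(id84) recv 86: fwd; pos0(id13) recv 84: fwd; pos1(id42) recv 52: fwd
After round 2: 3 messages still in flight

Answer: 3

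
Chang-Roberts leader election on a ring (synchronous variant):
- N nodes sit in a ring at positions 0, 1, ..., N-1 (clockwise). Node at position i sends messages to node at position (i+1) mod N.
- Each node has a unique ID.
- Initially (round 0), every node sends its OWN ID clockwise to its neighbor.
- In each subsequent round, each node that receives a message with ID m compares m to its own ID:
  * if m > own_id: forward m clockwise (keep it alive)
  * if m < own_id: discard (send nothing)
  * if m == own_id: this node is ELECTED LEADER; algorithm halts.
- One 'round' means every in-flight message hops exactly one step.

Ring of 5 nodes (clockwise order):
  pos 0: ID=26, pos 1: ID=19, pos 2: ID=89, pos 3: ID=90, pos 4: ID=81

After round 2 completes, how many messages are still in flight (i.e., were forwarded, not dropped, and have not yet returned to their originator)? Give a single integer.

Answer: 2

Derivation:
Round 1: pos1(id19) recv 26: fwd; pos2(id89) recv 19: drop; pos3(id90) recv 89: drop; pos4(id81) recv 90: fwd; pos0(id26) recv 81: fwd
Round 2: pos2(id89) recv 26: drop; pos0(id26) recv 90: fwd; pos1(id19) recv 81: fwd
After round 2: 2 messages still in flight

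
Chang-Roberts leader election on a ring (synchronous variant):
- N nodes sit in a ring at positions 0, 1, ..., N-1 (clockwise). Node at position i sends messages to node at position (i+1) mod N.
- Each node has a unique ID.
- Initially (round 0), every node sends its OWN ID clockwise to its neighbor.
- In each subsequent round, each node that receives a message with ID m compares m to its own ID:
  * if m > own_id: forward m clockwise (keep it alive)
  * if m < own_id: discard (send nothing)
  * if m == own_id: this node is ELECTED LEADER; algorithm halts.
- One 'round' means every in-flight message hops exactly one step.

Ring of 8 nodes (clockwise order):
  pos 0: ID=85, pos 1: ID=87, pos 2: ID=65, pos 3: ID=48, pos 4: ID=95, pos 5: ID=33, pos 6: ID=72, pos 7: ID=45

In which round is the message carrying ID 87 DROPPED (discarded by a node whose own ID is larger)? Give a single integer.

Round 1: pos1(id87) recv 85: drop; pos2(id65) recv 87: fwd; pos3(id48) recv 65: fwd; pos4(id95) recv 48: drop; pos5(id33) recv 95: fwd; pos6(id72) recv 33: drop; pos7(id45) recv 72: fwd; pos0(id85) recv 45: drop
Round 2: pos3(id48) recv 87: fwd; pos4(id95) recv 65: drop; pos6(id72) recv 95: fwd; pos0(id85) recv 72: drop
Round 3: pos4(id95) recv 87: drop; pos7(id45) recv 95: fwd
Round 4: pos0(id85) recv 95: fwd
Round 5: pos1(id87) recv 95: fwd
Round 6: pos2(id65) recv 95: fwd
Round 7: pos3(id48) recv 95: fwd
Round 8: pos4(id95) recv 95: ELECTED
Message ID 87 originates at pos 1; dropped at pos 4 in round 3

Answer: 3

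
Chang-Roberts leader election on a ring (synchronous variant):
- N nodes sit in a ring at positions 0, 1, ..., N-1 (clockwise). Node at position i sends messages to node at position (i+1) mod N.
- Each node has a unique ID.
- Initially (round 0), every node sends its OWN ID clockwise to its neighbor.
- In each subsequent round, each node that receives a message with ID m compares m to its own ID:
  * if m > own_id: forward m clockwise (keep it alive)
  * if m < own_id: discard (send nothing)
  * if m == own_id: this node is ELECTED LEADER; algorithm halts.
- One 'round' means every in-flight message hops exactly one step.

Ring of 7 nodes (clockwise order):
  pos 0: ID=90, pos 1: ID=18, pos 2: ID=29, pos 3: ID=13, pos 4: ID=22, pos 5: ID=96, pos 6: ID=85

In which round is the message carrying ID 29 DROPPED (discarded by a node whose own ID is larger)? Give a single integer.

Answer: 3

Derivation:
Round 1: pos1(id18) recv 90: fwd; pos2(id29) recv 18: drop; pos3(id13) recv 29: fwd; pos4(id22) recv 13: drop; pos5(id96) recv 22: drop; pos6(id85) recv 96: fwd; pos0(id90) recv 85: drop
Round 2: pos2(id29) recv 90: fwd; pos4(id22) recv 29: fwd; pos0(id90) recv 96: fwd
Round 3: pos3(id13) recv 90: fwd; pos5(id96) recv 29: drop; pos1(id18) recv 96: fwd
Round 4: pos4(id22) recv 90: fwd; pos2(id29) recv 96: fwd
Round 5: pos5(id96) recv 90: drop; pos3(id13) recv 96: fwd
Round 6: pos4(id22) recv 96: fwd
Round 7: pos5(id96) recv 96: ELECTED
Message ID 29 originates at pos 2; dropped at pos 5 in round 3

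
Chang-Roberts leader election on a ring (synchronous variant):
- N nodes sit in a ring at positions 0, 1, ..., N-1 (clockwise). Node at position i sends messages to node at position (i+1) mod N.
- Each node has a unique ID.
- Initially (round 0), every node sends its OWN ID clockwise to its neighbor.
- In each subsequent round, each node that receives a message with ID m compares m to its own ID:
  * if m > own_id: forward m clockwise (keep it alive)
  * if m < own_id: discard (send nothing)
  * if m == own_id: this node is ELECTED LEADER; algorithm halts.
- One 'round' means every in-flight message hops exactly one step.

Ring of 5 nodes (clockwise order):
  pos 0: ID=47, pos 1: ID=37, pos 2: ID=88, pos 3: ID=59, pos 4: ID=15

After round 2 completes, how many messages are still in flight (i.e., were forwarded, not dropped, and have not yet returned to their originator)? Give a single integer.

Answer: 2

Derivation:
Round 1: pos1(id37) recv 47: fwd; pos2(id88) recv 37: drop; pos3(id59) recv 88: fwd; pos4(id15) recv 59: fwd; pos0(id47) recv 15: drop
Round 2: pos2(id88) recv 47: drop; pos4(id15) recv 88: fwd; pos0(id47) recv 59: fwd
After round 2: 2 messages still in flight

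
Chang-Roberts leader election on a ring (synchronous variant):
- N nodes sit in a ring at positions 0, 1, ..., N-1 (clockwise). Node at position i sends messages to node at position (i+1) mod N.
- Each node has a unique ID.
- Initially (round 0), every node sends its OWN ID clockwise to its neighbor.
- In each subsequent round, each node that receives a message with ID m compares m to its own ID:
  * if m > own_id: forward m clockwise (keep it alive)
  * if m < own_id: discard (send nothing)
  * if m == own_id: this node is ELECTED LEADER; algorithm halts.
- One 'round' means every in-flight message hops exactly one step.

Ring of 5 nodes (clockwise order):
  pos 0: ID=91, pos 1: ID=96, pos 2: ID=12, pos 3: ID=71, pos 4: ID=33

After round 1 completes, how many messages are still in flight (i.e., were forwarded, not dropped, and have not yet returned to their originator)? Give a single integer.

Answer: 2

Derivation:
Round 1: pos1(id96) recv 91: drop; pos2(id12) recv 96: fwd; pos3(id71) recv 12: drop; pos4(id33) recv 71: fwd; pos0(id91) recv 33: drop
After round 1: 2 messages still in flight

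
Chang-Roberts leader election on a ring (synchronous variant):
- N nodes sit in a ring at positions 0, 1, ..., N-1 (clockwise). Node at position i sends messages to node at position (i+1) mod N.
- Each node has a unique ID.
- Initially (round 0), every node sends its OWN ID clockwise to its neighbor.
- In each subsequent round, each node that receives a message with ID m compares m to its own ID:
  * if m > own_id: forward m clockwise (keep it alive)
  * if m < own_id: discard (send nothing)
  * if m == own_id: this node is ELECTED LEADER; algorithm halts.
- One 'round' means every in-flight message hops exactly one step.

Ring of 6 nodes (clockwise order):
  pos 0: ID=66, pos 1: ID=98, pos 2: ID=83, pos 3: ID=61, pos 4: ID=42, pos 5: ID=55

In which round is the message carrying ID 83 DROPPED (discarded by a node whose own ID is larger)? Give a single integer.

Answer: 5

Derivation:
Round 1: pos1(id98) recv 66: drop; pos2(id83) recv 98: fwd; pos3(id61) recv 83: fwd; pos4(id42) recv 61: fwd; pos5(id55) recv 42: drop; pos0(id66) recv 55: drop
Round 2: pos3(id61) recv 98: fwd; pos4(id42) recv 83: fwd; pos5(id55) recv 61: fwd
Round 3: pos4(id42) recv 98: fwd; pos5(id55) recv 83: fwd; pos0(id66) recv 61: drop
Round 4: pos5(id55) recv 98: fwd; pos0(id66) recv 83: fwd
Round 5: pos0(id66) recv 98: fwd; pos1(id98) recv 83: drop
Round 6: pos1(id98) recv 98: ELECTED
Message ID 83 originates at pos 2; dropped at pos 1 in round 5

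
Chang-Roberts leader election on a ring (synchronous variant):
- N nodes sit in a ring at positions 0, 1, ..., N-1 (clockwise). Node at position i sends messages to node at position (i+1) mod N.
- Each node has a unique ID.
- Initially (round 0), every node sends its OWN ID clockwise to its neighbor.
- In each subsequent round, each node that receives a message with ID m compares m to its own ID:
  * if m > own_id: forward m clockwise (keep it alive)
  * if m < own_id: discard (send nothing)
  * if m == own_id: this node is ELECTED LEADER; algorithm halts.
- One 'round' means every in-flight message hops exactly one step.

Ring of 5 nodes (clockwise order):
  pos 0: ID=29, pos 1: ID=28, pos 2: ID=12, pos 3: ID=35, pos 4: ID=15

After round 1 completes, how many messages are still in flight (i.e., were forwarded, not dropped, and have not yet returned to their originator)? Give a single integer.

Round 1: pos1(id28) recv 29: fwd; pos2(id12) recv 28: fwd; pos3(id35) recv 12: drop; pos4(id15) recv 35: fwd; pos0(id29) recv 15: drop
After round 1: 3 messages still in flight

Answer: 3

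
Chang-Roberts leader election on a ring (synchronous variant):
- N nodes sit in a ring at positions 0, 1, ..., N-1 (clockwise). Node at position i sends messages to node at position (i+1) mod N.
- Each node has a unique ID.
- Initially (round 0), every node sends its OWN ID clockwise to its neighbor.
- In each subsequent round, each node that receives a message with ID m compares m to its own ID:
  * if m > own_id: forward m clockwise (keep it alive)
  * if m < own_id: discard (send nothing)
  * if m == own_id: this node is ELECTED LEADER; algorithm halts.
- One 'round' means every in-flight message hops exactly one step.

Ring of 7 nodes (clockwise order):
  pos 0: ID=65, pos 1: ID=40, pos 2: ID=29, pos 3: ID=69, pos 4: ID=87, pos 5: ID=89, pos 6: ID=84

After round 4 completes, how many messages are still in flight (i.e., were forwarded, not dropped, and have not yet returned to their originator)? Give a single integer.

Answer: 2

Derivation:
Round 1: pos1(id40) recv 65: fwd; pos2(id29) recv 40: fwd; pos3(id69) recv 29: drop; pos4(id87) recv 69: drop; pos5(id89) recv 87: drop; pos6(id84) recv 89: fwd; pos0(id65) recv 84: fwd
Round 2: pos2(id29) recv 65: fwd; pos3(id69) recv 40: drop; pos0(id65) recv 89: fwd; pos1(id40) recv 84: fwd
Round 3: pos3(id69) recv 65: drop; pos1(id40) recv 89: fwd; pos2(id29) recv 84: fwd
Round 4: pos2(id29) recv 89: fwd; pos3(id69) recv 84: fwd
After round 4: 2 messages still in flight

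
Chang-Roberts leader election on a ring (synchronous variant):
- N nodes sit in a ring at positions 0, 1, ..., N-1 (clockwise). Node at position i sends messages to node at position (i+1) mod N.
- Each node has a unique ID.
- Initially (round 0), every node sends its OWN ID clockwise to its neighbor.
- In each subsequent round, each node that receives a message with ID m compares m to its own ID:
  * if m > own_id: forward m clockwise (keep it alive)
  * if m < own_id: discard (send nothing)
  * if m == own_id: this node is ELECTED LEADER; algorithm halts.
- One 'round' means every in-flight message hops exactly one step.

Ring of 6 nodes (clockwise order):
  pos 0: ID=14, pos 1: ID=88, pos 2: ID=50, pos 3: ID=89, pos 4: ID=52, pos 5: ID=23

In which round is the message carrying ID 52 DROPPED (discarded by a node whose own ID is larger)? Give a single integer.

Round 1: pos1(id88) recv 14: drop; pos2(id50) recv 88: fwd; pos3(id89) recv 50: drop; pos4(id52) recv 89: fwd; pos5(id23) recv 52: fwd; pos0(id14) recv 23: fwd
Round 2: pos3(id89) recv 88: drop; pos5(id23) recv 89: fwd; pos0(id14) recv 52: fwd; pos1(id88) recv 23: drop
Round 3: pos0(id14) recv 89: fwd; pos1(id88) recv 52: drop
Round 4: pos1(id88) recv 89: fwd
Round 5: pos2(id50) recv 89: fwd
Round 6: pos3(id89) recv 89: ELECTED
Message ID 52 originates at pos 4; dropped at pos 1 in round 3

Answer: 3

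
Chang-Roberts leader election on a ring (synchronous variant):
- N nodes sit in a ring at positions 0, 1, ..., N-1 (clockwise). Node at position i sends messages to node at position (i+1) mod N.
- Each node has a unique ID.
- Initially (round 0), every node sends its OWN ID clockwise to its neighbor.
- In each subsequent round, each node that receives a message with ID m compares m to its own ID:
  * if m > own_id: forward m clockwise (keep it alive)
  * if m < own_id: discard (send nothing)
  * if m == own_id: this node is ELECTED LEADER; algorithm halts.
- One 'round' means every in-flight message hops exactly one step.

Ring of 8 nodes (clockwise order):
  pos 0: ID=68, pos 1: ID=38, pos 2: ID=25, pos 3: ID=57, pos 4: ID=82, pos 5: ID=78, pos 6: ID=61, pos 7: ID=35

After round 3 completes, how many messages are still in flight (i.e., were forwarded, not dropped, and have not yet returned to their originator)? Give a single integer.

Round 1: pos1(id38) recv 68: fwd; pos2(id25) recv 38: fwd; pos3(id57) recv 25: drop; pos4(id82) recv 57: drop; pos5(id78) recv 82: fwd; pos6(id61) recv 78: fwd; pos7(id35) recv 61: fwd; pos0(id68) recv 35: drop
Round 2: pos2(id25) recv 68: fwd; pos3(id57) recv 38: drop; pos6(id61) recv 82: fwd; pos7(id35) recv 78: fwd; pos0(id68) recv 61: drop
Round 3: pos3(id57) recv 68: fwd; pos7(id35) recv 82: fwd; pos0(id68) recv 78: fwd
After round 3: 3 messages still in flight

Answer: 3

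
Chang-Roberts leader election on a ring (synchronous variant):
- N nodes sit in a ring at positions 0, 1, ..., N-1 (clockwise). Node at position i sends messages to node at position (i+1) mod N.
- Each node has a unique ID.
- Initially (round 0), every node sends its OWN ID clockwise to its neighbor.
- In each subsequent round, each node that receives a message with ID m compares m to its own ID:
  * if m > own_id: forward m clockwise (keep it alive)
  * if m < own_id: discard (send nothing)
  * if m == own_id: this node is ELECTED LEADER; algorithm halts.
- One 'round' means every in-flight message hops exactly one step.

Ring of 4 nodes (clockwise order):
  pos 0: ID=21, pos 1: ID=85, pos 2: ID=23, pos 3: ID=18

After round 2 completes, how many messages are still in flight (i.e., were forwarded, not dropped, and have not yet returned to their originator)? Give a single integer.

Answer: 2

Derivation:
Round 1: pos1(id85) recv 21: drop; pos2(id23) recv 85: fwd; pos3(id18) recv 23: fwd; pos0(id21) recv 18: drop
Round 2: pos3(id18) recv 85: fwd; pos0(id21) recv 23: fwd
After round 2: 2 messages still in flight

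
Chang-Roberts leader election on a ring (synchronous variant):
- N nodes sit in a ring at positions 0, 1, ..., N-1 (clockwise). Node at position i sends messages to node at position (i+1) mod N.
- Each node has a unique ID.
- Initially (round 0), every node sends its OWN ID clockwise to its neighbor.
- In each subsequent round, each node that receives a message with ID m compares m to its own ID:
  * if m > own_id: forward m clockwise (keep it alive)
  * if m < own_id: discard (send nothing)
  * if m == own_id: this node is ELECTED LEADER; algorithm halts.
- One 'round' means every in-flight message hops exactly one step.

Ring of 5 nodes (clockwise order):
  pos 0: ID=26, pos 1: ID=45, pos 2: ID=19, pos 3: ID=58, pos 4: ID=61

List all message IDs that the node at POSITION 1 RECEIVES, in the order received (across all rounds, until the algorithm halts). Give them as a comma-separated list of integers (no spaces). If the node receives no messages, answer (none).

Answer: 26,61

Derivation:
Round 1: pos1(id45) recv 26: drop; pos2(id19) recv 45: fwd; pos3(id58) recv 19: drop; pos4(id61) recv 58: drop; pos0(id26) recv 61: fwd
Round 2: pos3(id58) recv 45: drop; pos1(id45) recv 61: fwd
Round 3: pos2(id19) recv 61: fwd
Round 4: pos3(id58) recv 61: fwd
Round 5: pos4(id61) recv 61: ELECTED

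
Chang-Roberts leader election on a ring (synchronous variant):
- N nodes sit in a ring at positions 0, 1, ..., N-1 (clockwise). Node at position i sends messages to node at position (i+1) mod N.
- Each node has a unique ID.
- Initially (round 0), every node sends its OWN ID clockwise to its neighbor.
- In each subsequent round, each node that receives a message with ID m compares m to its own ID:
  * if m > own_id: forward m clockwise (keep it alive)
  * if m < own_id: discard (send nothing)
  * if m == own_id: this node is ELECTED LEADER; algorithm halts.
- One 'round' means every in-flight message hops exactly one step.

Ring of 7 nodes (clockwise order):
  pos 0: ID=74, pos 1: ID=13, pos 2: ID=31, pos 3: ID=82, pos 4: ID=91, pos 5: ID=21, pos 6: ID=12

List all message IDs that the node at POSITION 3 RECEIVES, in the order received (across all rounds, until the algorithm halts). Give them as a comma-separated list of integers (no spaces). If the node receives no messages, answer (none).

Answer: 31,74,91

Derivation:
Round 1: pos1(id13) recv 74: fwd; pos2(id31) recv 13: drop; pos3(id82) recv 31: drop; pos4(id91) recv 82: drop; pos5(id21) recv 91: fwd; pos6(id12) recv 21: fwd; pos0(id74) recv 12: drop
Round 2: pos2(id31) recv 74: fwd; pos6(id12) recv 91: fwd; pos0(id74) recv 21: drop
Round 3: pos3(id82) recv 74: drop; pos0(id74) recv 91: fwd
Round 4: pos1(id13) recv 91: fwd
Round 5: pos2(id31) recv 91: fwd
Round 6: pos3(id82) recv 91: fwd
Round 7: pos4(id91) recv 91: ELECTED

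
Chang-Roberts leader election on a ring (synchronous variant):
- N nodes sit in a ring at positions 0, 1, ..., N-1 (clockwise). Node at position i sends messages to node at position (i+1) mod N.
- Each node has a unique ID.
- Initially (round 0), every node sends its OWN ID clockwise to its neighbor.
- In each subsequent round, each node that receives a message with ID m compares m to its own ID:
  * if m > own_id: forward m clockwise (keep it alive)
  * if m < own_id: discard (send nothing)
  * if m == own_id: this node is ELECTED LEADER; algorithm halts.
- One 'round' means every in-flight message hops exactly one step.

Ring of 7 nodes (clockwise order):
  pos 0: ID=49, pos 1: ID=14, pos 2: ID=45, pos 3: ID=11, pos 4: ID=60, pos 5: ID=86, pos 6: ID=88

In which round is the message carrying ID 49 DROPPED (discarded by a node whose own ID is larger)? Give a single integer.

Answer: 4

Derivation:
Round 1: pos1(id14) recv 49: fwd; pos2(id45) recv 14: drop; pos3(id11) recv 45: fwd; pos4(id60) recv 11: drop; pos5(id86) recv 60: drop; pos6(id88) recv 86: drop; pos0(id49) recv 88: fwd
Round 2: pos2(id45) recv 49: fwd; pos4(id60) recv 45: drop; pos1(id14) recv 88: fwd
Round 3: pos3(id11) recv 49: fwd; pos2(id45) recv 88: fwd
Round 4: pos4(id60) recv 49: drop; pos3(id11) recv 88: fwd
Round 5: pos4(id60) recv 88: fwd
Round 6: pos5(id86) recv 88: fwd
Round 7: pos6(id88) recv 88: ELECTED
Message ID 49 originates at pos 0; dropped at pos 4 in round 4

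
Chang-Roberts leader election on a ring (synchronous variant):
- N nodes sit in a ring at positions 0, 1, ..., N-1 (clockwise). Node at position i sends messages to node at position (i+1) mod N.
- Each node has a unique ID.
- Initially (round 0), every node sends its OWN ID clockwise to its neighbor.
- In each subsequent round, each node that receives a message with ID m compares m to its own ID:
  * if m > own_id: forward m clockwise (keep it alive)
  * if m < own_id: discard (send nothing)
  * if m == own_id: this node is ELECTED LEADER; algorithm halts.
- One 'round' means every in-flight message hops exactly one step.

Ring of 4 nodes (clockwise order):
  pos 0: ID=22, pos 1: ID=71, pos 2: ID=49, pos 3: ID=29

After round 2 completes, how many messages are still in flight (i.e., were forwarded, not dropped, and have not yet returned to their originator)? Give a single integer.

Answer: 2

Derivation:
Round 1: pos1(id71) recv 22: drop; pos2(id49) recv 71: fwd; pos3(id29) recv 49: fwd; pos0(id22) recv 29: fwd
Round 2: pos3(id29) recv 71: fwd; pos0(id22) recv 49: fwd; pos1(id71) recv 29: drop
After round 2: 2 messages still in flight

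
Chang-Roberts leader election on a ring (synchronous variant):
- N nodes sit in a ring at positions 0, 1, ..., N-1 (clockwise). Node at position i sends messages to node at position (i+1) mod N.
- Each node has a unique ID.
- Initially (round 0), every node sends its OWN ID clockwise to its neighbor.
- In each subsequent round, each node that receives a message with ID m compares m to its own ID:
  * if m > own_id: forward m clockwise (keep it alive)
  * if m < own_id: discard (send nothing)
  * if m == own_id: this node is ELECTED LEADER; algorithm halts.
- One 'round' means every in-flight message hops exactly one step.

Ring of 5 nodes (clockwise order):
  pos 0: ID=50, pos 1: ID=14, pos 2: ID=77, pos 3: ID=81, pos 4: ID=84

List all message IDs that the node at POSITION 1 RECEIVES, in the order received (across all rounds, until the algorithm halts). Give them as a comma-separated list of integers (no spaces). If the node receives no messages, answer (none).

Answer: 50,84

Derivation:
Round 1: pos1(id14) recv 50: fwd; pos2(id77) recv 14: drop; pos3(id81) recv 77: drop; pos4(id84) recv 81: drop; pos0(id50) recv 84: fwd
Round 2: pos2(id77) recv 50: drop; pos1(id14) recv 84: fwd
Round 3: pos2(id77) recv 84: fwd
Round 4: pos3(id81) recv 84: fwd
Round 5: pos4(id84) recv 84: ELECTED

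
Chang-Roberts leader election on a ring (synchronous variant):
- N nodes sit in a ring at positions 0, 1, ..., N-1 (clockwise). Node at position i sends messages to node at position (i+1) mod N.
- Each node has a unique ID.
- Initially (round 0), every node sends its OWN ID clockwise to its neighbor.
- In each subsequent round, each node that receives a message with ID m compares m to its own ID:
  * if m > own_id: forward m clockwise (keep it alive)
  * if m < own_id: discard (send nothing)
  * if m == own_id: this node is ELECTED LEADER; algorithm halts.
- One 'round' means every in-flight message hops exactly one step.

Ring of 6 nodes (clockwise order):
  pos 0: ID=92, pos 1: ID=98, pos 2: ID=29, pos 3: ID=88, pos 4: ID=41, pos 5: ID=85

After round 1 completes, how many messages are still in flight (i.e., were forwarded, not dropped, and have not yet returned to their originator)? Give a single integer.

Answer: 2

Derivation:
Round 1: pos1(id98) recv 92: drop; pos2(id29) recv 98: fwd; pos3(id88) recv 29: drop; pos4(id41) recv 88: fwd; pos5(id85) recv 41: drop; pos0(id92) recv 85: drop
After round 1: 2 messages still in flight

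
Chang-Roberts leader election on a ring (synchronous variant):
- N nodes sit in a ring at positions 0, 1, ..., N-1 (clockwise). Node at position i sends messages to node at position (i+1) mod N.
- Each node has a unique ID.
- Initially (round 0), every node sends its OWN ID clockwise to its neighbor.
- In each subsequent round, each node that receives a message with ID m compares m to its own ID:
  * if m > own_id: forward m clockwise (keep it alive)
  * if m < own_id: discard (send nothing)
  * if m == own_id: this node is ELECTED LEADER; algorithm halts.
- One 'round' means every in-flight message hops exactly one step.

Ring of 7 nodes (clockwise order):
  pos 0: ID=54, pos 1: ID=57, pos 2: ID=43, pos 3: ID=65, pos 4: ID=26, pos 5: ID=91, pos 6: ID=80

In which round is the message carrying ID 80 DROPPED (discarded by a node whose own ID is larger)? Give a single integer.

Round 1: pos1(id57) recv 54: drop; pos2(id43) recv 57: fwd; pos3(id65) recv 43: drop; pos4(id26) recv 65: fwd; pos5(id91) recv 26: drop; pos6(id80) recv 91: fwd; pos0(id54) recv 80: fwd
Round 2: pos3(id65) recv 57: drop; pos5(id91) recv 65: drop; pos0(id54) recv 91: fwd; pos1(id57) recv 80: fwd
Round 3: pos1(id57) recv 91: fwd; pos2(id43) recv 80: fwd
Round 4: pos2(id43) recv 91: fwd; pos3(id65) recv 80: fwd
Round 5: pos3(id65) recv 91: fwd; pos4(id26) recv 80: fwd
Round 6: pos4(id26) recv 91: fwd; pos5(id91) recv 80: drop
Round 7: pos5(id91) recv 91: ELECTED
Message ID 80 originates at pos 6; dropped at pos 5 in round 6

Answer: 6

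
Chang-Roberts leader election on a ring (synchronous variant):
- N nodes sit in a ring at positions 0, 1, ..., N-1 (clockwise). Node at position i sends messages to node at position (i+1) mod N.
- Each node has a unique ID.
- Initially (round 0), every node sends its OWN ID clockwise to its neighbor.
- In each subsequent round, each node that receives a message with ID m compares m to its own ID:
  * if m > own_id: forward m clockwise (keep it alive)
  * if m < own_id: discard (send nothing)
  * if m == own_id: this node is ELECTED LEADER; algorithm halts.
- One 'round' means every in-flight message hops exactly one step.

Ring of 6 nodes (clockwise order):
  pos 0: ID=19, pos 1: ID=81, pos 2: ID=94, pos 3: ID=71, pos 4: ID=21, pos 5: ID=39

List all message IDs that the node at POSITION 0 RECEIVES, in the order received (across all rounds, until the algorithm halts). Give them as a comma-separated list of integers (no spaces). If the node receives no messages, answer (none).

Answer: 39,71,94

Derivation:
Round 1: pos1(id81) recv 19: drop; pos2(id94) recv 81: drop; pos3(id71) recv 94: fwd; pos4(id21) recv 71: fwd; pos5(id39) recv 21: drop; pos0(id19) recv 39: fwd
Round 2: pos4(id21) recv 94: fwd; pos5(id39) recv 71: fwd; pos1(id81) recv 39: drop
Round 3: pos5(id39) recv 94: fwd; pos0(id19) recv 71: fwd
Round 4: pos0(id19) recv 94: fwd; pos1(id81) recv 71: drop
Round 5: pos1(id81) recv 94: fwd
Round 6: pos2(id94) recv 94: ELECTED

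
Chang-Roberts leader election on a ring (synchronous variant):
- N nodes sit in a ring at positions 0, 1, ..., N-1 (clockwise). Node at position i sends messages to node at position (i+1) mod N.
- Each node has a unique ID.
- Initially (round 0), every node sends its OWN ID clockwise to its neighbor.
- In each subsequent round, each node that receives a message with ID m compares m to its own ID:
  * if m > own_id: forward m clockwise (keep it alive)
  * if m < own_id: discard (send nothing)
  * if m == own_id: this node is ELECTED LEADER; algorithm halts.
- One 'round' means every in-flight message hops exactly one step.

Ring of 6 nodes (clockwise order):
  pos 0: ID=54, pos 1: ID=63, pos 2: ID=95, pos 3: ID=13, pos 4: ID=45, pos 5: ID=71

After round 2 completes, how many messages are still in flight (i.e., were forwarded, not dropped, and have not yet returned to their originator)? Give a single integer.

Round 1: pos1(id63) recv 54: drop; pos2(id95) recv 63: drop; pos3(id13) recv 95: fwd; pos4(id45) recv 13: drop; pos5(id71) recv 45: drop; pos0(id54) recv 71: fwd
Round 2: pos4(id45) recv 95: fwd; pos1(id63) recv 71: fwd
After round 2: 2 messages still in flight

Answer: 2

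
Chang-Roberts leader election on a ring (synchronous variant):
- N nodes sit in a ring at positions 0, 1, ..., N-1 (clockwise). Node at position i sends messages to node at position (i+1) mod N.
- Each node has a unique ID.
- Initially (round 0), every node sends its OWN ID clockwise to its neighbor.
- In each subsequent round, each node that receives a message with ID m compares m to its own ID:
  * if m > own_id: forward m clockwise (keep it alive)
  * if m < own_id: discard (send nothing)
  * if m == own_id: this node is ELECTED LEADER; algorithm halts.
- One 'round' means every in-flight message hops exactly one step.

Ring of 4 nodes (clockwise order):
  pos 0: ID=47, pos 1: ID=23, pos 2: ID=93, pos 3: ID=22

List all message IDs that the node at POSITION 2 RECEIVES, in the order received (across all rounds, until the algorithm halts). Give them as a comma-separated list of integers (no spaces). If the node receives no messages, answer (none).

Round 1: pos1(id23) recv 47: fwd; pos2(id93) recv 23: drop; pos3(id22) recv 93: fwd; pos0(id47) recv 22: drop
Round 2: pos2(id93) recv 47: drop; pos0(id47) recv 93: fwd
Round 3: pos1(id23) recv 93: fwd
Round 4: pos2(id93) recv 93: ELECTED

Answer: 23,47,93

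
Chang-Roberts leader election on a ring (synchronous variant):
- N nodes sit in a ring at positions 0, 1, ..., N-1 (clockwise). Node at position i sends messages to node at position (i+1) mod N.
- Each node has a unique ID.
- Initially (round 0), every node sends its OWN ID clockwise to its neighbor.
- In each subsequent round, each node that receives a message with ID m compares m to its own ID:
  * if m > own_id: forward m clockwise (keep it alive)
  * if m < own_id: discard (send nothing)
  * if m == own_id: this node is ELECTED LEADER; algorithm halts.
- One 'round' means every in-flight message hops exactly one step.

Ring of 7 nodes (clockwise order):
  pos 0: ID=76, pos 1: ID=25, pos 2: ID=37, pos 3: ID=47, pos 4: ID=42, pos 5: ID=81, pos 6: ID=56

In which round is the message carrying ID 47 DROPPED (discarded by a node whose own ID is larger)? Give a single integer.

Round 1: pos1(id25) recv 76: fwd; pos2(id37) recv 25: drop; pos3(id47) recv 37: drop; pos4(id42) recv 47: fwd; pos5(id81) recv 42: drop; pos6(id56) recv 81: fwd; pos0(id76) recv 56: drop
Round 2: pos2(id37) recv 76: fwd; pos5(id81) recv 47: drop; pos0(id76) recv 81: fwd
Round 3: pos3(id47) recv 76: fwd; pos1(id25) recv 81: fwd
Round 4: pos4(id42) recv 76: fwd; pos2(id37) recv 81: fwd
Round 5: pos5(id81) recv 76: drop; pos3(id47) recv 81: fwd
Round 6: pos4(id42) recv 81: fwd
Round 7: pos5(id81) recv 81: ELECTED
Message ID 47 originates at pos 3; dropped at pos 5 in round 2

Answer: 2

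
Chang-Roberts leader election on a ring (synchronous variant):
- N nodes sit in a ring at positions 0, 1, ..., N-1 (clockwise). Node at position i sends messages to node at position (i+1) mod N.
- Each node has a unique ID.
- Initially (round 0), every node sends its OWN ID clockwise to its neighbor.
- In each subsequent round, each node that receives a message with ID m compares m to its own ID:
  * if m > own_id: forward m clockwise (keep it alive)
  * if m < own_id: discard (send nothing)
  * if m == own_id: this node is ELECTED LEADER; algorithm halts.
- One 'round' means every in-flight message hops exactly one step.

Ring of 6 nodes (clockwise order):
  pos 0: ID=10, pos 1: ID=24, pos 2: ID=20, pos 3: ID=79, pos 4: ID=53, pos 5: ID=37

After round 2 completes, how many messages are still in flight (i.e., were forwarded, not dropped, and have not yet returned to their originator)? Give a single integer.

Answer: 3

Derivation:
Round 1: pos1(id24) recv 10: drop; pos2(id20) recv 24: fwd; pos3(id79) recv 20: drop; pos4(id53) recv 79: fwd; pos5(id37) recv 53: fwd; pos0(id10) recv 37: fwd
Round 2: pos3(id79) recv 24: drop; pos5(id37) recv 79: fwd; pos0(id10) recv 53: fwd; pos1(id24) recv 37: fwd
After round 2: 3 messages still in flight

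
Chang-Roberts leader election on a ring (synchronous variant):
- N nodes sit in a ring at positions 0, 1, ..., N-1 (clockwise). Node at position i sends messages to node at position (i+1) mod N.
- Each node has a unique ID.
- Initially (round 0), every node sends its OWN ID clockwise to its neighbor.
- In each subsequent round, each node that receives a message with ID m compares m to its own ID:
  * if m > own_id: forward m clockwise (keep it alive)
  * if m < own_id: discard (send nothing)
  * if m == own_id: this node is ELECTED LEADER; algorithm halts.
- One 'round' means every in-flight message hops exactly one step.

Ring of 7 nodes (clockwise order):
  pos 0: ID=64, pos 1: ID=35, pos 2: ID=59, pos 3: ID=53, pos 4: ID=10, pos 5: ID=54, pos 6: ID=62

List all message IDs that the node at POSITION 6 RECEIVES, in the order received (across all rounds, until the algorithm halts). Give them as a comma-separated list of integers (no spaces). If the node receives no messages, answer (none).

Round 1: pos1(id35) recv 64: fwd; pos2(id59) recv 35: drop; pos3(id53) recv 59: fwd; pos4(id10) recv 53: fwd; pos5(id54) recv 10: drop; pos6(id62) recv 54: drop; pos0(id64) recv 62: drop
Round 2: pos2(id59) recv 64: fwd; pos4(id10) recv 59: fwd; pos5(id54) recv 53: drop
Round 3: pos3(id53) recv 64: fwd; pos5(id54) recv 59: fwd
Round 4: pos4(id10) recv 64: fwd; pos6(id62) recv 59: drop
Round 5: pos5(id54) recv 64: fwd
Round 6: pos6(id62) recv 64: fwd
Round 7: pos0(id64) recv 64: ELECTED

Answer: 54,59,64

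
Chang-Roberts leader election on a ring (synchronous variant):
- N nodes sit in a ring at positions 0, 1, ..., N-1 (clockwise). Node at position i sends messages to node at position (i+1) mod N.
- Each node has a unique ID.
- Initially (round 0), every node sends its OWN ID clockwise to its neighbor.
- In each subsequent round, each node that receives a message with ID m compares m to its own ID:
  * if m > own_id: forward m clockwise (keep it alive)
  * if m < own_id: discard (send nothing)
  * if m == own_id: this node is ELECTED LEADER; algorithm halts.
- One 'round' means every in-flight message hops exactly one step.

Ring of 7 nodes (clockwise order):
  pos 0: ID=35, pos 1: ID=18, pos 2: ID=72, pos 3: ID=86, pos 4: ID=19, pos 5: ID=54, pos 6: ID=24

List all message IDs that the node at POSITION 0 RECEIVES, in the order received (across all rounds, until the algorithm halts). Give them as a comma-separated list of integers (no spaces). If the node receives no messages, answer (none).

Round 1: pos1(id18) recv 35: fwd; pos2(id72) recv 18: drop; pos3(id86) recv 72: drop; pos4(id19) recv 86: fwd; pos5(id54) recv 19: drop; pos6(id24) recv 54: fwd; pos0(id35) recv 24: drop
Round 2: pos2(id72) recv 35: drop; pos5(id54) recv 86: fwd; pos0(id35) recv 54: fwd
Round 3: pos6(id24) recv 86: fwd; pos1(id18) recv 54: fwd
Round 4: pos0(id35) recv 86: fwd; pos2(id72) recv 54: drop
Round 5: pos1(id18) recv 86: fwd
Round 6: pos2(id72) recv 86: fwd
Round 7: pos3(id86) recv 86: ELECTED

Answer: 24,54,86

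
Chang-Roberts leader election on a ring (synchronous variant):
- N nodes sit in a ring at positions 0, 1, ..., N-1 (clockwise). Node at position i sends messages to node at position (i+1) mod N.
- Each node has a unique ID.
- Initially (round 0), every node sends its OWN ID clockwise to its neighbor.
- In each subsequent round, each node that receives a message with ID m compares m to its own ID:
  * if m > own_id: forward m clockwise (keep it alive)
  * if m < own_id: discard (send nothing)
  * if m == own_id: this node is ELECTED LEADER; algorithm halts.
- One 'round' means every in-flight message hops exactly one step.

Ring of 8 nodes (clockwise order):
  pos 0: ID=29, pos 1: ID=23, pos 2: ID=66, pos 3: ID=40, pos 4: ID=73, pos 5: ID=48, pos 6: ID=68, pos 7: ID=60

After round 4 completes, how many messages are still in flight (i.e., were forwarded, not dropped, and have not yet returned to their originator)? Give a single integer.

Round 1: pos1(id23) recv 29: fwd; pos2(id66) recv 23: drop; pos3(id40) recv 66: fwd; pos4(id73) recv 40: drop; pos5(id48) recv 73: fwd; pos6(id68) recv 48: drop; pos7(id60) recv 68: fwd; pos0(id29) recv 60: fwd
Round 2: pos2(id66) recv 29: drop; pos4(id73) recv 66: drop; pos6(id68) recv 73: fwd; pos0(id29) recv 68: fwd; pos1(id23) recv 60: fwd
Round 3: pos7(id60) recv 73: fwd; pos1(id23) recv 68: fwd; pos2(id66) recv 60: drop
Round 4: pos0(id29) recv 73: fwd; pos2(id66) recv 68: fwd
After round 4: 2 messages still in flight

Answer: 2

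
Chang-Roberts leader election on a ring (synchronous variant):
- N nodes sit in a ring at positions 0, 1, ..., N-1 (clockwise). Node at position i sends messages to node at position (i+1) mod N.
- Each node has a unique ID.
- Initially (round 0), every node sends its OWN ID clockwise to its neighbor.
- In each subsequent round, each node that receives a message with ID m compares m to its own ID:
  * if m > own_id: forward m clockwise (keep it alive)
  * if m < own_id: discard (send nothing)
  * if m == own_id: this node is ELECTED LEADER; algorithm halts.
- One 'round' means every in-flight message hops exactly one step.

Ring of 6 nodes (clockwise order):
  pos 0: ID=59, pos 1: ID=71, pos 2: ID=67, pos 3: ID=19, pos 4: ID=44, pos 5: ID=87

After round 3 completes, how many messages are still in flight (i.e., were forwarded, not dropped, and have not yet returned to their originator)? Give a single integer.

Answer: 2

Derivation:
Round 1: pos1(id71) recv 59: drop; pos2(id67) recv 71: fwd; pos3(id19) recv 67: fwd; pos4(id44) recv 19: drop; pos5(id87) recv 44: drop; pos0(id59) recv 87: fwd
Round 2: pos3(id19) recv 71: fwd; pos4(id44) recv 67: fwd; pos1(id71) recv 87: fwd
Round 3: pos4(id44) recv 71: fwd; pos5(id87) recv 67: drop; pos2(id67) recv 87: fwd
After round 3: 2 messages still in flight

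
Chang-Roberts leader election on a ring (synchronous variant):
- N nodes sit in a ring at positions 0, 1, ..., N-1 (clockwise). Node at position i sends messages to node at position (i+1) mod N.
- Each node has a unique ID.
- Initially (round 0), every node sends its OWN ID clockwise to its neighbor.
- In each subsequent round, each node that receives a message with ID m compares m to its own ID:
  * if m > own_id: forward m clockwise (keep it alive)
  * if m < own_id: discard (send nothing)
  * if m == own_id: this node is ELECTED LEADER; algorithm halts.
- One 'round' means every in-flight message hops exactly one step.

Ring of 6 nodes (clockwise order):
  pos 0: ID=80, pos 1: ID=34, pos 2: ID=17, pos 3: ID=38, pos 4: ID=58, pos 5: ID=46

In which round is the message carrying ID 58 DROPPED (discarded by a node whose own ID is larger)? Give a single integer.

Answer: 2

Derivation:
Round 1: pos1(id34) recv 80: fwd; pos2(id17) recv 34: fwd; pos3(id38) recv 17: drop; pos4(id58) recv 38: drop; pos5(id46) recv 58: fwd; pos0(id80) recv 46: drop
Round 2: pos2(id17) recv 80: fwd; pos3(id38) recv 34: drop; pos0(id80) recv 58: drop
Round 3: pos3(id38) recv 80: fwd
Round 4: pos4(id58) recv 80: fwd
Round 5: pos5(id46) recv 80: fwd
Round 6: pos0(id80) recv 80: ELECTED
Message ID 58 originates at pos 4; dropped at pos 0 in round 2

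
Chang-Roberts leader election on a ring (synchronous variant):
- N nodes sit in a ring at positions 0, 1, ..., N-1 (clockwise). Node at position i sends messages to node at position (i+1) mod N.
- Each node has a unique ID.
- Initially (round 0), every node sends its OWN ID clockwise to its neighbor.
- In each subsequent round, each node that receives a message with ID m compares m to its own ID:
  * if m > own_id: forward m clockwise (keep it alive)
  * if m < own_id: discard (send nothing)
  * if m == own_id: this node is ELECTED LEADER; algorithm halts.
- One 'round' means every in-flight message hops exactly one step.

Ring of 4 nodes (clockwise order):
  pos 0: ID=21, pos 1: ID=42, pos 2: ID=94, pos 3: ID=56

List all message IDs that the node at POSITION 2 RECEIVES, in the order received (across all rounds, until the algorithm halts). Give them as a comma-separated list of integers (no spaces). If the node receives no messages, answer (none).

Round 1: pos1(id42) recv 21: drop; pos2(id94) recv 42: drop; pos3(id56) recv 94: fwd; pos0(id21) recv 56: fwd
Round 2: pos0(id21) recv 94: fwd; pos1(id42) recv 56: fwd
Round 3: pos1(id42) recv 94: fwd; pos2(id94) recv 56: drop
Round 4: pos2(id94) recv 94: ELECTED

Answer: 42,56,94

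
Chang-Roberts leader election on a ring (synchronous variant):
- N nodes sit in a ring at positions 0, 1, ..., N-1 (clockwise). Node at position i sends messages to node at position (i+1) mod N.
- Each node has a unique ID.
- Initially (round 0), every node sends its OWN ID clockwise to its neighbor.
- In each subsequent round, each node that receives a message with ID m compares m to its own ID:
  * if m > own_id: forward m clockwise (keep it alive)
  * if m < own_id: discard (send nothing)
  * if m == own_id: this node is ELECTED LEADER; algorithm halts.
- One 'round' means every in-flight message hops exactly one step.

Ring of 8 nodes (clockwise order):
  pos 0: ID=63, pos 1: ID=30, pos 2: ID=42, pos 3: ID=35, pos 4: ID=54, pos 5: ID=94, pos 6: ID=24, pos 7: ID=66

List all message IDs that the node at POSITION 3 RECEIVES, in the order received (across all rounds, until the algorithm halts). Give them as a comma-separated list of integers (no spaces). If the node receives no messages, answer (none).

Round 1: pos1(id30) recv 63: fwd; pos2(id42) recv 30: drop; pos3(id35) recv 42: fwd; pos4(id54) recv 35: drop; pos5(id94) recv 54: drop; pos6(id24) recv 94: fwd; pos7(id66) recv 24: drop; pos0(id63) recv 66: fwd
Round 2: pos2(id42) recv 63: fwd; pos4(id54) recv 42: drop; pos7(id66) recv 94: fwd; pos1(id30) recv 66: fwd
Round 3: pos3(id35) recv 63: fwd; pos0(id63) recv 94: fwd; pos2(id42) recv 66: fwd
Round 4: pos4(id54) recv 63: fwd; pos1(id30) recv 94: fwd; pos3(id35) recv 66: fwd
Round 5: pos5(id94) recv 63: drop; pos2(id42) recv 94: fwd; pos4(id54) recv 66: fwd
Round 6: pos3(id35) recv 94: fwd; pos5(id94) recv 66: drop
Round 7: pos4(id54) recv 94: fwd
Round 8: pos5(id94) recv 94: ELECTED

Answer: 42,63,66,94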